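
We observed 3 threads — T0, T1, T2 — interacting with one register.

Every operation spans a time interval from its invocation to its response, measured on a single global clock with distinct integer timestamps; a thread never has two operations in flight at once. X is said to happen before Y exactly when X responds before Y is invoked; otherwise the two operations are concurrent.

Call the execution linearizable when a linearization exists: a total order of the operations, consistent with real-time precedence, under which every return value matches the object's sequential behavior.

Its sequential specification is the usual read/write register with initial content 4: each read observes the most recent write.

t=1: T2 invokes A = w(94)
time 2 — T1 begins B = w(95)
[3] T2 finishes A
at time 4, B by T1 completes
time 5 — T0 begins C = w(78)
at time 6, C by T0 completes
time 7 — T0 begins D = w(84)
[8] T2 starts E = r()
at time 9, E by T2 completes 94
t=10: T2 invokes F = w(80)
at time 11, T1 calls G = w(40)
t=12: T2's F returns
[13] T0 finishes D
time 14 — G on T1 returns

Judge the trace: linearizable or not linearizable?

not linearizable

through event 8 a valid linearization exists; event 9 (E responding at time 9) ends that
no legal order exists: 2 real-time-consistent candidates over 4 completed register operations, all rejected
no completion choice of the 1 pending operation (D) rescues it — every subset was tried
for example A, B, C, E (pending dropped) fails at step 4: E r() → 94 is not legal there
for example B, A, C, E (pending dropped) fails at step 4: E r() → 94 is not legal there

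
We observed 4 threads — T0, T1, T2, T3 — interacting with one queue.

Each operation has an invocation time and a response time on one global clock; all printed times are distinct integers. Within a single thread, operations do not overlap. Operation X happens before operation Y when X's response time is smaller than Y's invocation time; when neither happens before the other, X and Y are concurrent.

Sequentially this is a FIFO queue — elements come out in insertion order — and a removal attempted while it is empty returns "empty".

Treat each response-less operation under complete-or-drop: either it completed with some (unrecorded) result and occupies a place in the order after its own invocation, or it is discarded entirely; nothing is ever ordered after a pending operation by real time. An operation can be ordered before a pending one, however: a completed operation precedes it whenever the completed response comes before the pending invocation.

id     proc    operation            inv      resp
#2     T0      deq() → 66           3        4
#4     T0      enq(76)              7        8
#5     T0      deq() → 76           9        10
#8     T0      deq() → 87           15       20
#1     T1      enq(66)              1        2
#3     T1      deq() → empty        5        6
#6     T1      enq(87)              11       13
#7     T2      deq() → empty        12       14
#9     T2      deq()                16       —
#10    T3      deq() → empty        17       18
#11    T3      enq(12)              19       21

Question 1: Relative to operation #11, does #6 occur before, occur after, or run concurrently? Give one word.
#6 spans [11,13], #11 spans [19,21]
resp(#6)=13 < inv(#11)=19

before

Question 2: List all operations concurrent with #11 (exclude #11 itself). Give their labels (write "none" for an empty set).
#11 spans [19,21]; an op avoiding the whole window 19..21 is ordered, any other is concurrent
#1 [1,2]: before
#2 [3,4]: before
#3 [5,6]: before
#4 [7,8]: before
#5 [9,10]: before
#6 [11,13]: before
#7 [12,14]: before
#8 [15,20]: concurrent
#9 [16,…): concurrent
#10 [17,18]: before

#8, #9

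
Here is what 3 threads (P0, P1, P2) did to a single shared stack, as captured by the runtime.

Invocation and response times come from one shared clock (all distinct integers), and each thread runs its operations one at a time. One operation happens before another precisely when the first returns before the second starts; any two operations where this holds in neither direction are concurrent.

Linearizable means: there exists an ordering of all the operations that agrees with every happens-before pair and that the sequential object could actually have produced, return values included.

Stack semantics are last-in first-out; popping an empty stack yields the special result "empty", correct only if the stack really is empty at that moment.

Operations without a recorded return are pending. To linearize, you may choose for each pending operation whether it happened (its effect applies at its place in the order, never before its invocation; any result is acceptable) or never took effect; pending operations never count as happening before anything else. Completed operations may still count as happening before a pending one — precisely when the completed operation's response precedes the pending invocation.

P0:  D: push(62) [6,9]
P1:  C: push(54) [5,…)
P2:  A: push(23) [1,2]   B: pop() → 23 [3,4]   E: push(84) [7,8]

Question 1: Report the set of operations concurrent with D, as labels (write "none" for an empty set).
Answer: C, E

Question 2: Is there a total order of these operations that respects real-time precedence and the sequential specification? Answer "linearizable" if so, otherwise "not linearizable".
witness order: A, B, C, D, E
1. A push(23), leaving stack <23>
2. B pop() → 23, leaving stack <>
3. C push(54) (pending, included), leaving stack <54>
4. D push(62), leaving stack <54,62>
5. E push(84), leaving stack <54,62,84>

linearizable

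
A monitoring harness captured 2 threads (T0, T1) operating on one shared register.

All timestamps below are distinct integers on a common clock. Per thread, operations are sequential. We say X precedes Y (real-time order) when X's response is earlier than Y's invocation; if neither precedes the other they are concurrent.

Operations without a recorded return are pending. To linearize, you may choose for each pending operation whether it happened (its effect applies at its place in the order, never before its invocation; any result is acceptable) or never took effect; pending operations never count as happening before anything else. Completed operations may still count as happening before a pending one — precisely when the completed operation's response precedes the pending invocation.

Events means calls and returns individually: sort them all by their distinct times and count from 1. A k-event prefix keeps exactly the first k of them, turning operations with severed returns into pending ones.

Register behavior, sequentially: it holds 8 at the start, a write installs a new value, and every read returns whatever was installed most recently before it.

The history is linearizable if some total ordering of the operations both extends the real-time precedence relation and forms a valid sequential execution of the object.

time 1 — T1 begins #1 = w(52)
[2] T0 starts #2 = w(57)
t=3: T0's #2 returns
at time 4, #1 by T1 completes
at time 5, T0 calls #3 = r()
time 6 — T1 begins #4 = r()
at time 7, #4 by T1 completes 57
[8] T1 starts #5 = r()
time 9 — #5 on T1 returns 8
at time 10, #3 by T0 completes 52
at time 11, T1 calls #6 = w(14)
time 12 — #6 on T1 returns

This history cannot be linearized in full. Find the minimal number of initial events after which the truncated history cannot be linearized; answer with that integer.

events 1..8 are linearizable; a witness order is #1, #2, #3, #4:
after step 1 (#1 w(52)): value 52
after step 2 (#2 w(57)): value 57
after step 3 (#3 r() (pending, included)): value 57
after step 4 (#4 r() → 57): value 57
at event 9 (#5's time-9 response) nothing linearizes any more
completion choices over the 1 pending operation (#3) were checked; none helps
sample order #1, #2, #4, #5 (pending dropped) stalls at step 4 — #5 r() → 8 has no legal effect
sample order #2, #1, #4, #5 (pending dropped) stalls at step 3 — #4 r() → 57 has no legal effect

9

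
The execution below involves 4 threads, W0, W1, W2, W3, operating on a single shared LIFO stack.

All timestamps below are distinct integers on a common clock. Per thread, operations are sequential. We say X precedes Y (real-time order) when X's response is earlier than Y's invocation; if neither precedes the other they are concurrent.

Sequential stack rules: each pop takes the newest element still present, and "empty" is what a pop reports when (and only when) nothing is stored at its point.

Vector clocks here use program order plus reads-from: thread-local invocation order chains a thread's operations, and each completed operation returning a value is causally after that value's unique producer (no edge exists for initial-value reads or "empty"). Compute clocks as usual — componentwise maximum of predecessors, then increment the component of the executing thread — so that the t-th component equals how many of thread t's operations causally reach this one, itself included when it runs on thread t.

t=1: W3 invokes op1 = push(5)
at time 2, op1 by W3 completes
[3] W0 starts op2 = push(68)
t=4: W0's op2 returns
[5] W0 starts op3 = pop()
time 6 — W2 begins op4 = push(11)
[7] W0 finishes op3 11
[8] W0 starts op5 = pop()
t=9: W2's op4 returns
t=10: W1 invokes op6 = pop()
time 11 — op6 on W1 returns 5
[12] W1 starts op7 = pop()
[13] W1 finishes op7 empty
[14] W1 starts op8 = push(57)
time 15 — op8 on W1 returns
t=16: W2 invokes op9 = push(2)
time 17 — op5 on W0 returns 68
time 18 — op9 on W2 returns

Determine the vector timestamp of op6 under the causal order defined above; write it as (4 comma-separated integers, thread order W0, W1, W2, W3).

(0, 1, 0, 1)

invoked at 1, op1 has no predecessors; its own W3 bump gives (0, 0, 0, 1)
invoked at 6, op4 has no predecessors; its own W2 bump gives (0, 0, 1, 0)
invoked at 3, op2 has no predecessors; its own W0 bump gives (1, 0, 0, 0)
merge at op9 (invoked 16): VC(op4)=(0, 0, 1, 0), own-thread bump on W2 → (0, 0, 2, 0)
merge at op6 (invoked 10): VC(op1)=(0, 0, 0, 1), own-thread bump on W1 → (0, 1, 0, 1)
merge at op7 (invoked 12): VC(op6)=(0, 1, 0, 1), own-thread bump on W1 → (0, 2, 0, 1)
merge at op3 (invoked 5): VC(op2)=(1, 0, 0, 0), VC(op4)=(0, 0, 1, 0), own-thread bump on W0 → (2, 0, 1, 0)
merge at op8 (invoked 14): VC(op7)=(0, 2, 0, 1), own-thread bump on W1 → (0, 3, 0, 1)
merge at op5 (invoked 8): VC(op2)=(1, 0, 0, 0), VC(op3)=(2, 0, 1, 0), own-thread bump on W0 → (3, 0, 1, 0)
target: VC(op6) = (0, 1, 0, 1)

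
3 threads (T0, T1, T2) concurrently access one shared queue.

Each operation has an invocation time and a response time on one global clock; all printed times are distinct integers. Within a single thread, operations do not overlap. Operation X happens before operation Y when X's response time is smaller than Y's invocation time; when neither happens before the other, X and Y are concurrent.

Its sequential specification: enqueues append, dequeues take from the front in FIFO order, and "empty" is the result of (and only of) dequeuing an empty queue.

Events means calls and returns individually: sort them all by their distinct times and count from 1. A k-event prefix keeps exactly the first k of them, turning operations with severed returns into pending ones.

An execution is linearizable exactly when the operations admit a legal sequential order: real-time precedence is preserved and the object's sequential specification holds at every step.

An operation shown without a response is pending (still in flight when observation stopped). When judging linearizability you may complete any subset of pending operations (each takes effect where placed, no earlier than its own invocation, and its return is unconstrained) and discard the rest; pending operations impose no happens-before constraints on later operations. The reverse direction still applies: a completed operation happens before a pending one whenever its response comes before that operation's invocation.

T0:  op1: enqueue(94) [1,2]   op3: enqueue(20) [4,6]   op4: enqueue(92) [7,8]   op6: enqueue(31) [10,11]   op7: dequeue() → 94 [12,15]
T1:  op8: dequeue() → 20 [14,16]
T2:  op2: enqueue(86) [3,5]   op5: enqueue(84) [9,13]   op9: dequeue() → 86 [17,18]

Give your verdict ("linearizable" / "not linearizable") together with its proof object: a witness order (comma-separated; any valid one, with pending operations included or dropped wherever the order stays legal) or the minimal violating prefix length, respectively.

after step 1 (op1 enqueue(94)): queue <94>
after step 2 (op3 enqueue(20)): queue <94,20>
after step 3 (op2 enqueue(86)): queue <94,20,86>
after step 4 (op4 enqueue(92)): queue <94,20,86,92>
after step 5 (op5 enqueue(84)): queue <94,20,86,92,84>
after step 6 (op6 enqueue(31)): queue <94,20,86,92,84,31>
after step 7 (op7 dequeue() → 94): queue <20,86,92,84,31>
after step 8 (op8 dequeue() → 20): queue <86,92,84,31>
after step 9 (op9 dequeue() → 86): queue <92,84,31>

linearizable — witness: op1, op3, op2, op4, op5, op6, op7, op8, op9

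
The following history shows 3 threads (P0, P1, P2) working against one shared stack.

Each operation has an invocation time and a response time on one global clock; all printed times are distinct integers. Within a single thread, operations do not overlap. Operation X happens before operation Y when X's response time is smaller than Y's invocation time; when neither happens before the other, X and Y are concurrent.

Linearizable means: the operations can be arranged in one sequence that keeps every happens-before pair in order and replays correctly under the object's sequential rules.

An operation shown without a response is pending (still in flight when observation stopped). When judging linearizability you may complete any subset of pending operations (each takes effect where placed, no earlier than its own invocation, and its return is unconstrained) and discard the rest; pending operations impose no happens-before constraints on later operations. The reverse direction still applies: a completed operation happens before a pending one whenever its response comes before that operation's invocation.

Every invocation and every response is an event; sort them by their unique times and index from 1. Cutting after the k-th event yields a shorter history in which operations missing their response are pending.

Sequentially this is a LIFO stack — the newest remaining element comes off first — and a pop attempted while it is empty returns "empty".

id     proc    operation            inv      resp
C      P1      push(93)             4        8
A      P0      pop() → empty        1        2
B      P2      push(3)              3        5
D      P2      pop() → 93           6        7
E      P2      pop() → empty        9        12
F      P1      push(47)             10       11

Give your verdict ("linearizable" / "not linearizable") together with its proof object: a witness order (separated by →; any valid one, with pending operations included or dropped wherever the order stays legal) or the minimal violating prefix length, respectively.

through event 11 a valid linearization exists; event 12 (E responding at time 12) ends that
real-time-consistent orders of the 6 completed operations: 6 — all fail the stack replay
take A, B, C, D, E, F: step 5 already fails, because E pop() → empty cannot occur there
take A, B, C, D, F, E: step 6 already fails, because E pop() → empty cannot occur there

not linearizable — minimal violating prefix: 12 events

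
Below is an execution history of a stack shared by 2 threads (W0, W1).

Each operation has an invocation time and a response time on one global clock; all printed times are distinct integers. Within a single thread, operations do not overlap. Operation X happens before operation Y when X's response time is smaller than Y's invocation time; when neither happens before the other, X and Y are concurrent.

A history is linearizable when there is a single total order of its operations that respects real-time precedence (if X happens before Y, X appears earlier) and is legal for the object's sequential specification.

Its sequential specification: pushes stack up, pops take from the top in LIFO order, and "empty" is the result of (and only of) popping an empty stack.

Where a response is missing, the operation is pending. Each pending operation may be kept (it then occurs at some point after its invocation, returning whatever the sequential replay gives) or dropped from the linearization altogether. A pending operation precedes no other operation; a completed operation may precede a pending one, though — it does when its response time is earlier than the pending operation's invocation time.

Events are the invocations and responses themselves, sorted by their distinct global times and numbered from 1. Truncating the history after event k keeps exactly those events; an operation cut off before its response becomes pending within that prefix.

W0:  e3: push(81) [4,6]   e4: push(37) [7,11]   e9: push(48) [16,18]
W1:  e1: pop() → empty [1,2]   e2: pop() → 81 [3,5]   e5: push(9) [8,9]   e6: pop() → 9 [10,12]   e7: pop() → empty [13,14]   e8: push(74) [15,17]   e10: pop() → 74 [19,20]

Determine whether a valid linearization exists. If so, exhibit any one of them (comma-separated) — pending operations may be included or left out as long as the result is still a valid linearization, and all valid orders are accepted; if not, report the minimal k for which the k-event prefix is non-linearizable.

not linearizable — minimal violating prefix: 14 events

the violation lands at event 14, e7's response at time 14: events 1..13 linearize, events 1..14 do not
real-time-consistent orders of the 7 completed operations: 6 — all fail the stack replay
for example e1, e2, e3, e4, e5, e6, e7 fails at step 2: e2 pop() → 81 is not legal there
for example e1, e2, e3, e5, e4, e6, e7 fails at step 2: e2 pop() → 81 is not legal there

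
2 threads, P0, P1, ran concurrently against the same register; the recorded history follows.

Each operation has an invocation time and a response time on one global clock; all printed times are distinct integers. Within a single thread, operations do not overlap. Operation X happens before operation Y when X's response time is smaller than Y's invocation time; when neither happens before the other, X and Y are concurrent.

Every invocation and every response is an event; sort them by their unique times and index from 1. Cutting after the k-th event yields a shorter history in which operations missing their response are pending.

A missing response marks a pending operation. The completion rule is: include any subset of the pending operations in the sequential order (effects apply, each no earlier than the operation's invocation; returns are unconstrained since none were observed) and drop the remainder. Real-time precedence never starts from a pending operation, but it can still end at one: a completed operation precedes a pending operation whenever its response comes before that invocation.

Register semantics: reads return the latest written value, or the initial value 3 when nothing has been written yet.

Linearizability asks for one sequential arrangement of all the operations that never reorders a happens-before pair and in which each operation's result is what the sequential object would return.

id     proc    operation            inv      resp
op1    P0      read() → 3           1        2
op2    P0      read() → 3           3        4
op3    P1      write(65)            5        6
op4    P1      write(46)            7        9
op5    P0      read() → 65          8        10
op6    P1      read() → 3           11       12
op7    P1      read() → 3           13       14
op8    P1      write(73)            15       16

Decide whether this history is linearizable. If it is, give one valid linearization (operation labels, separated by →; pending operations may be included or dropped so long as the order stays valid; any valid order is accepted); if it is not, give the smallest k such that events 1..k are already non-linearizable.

already the first 12 events (up to op6's response at time 12) admit no linearization; the first 11 still do
all 2 real-time-respecting orders fail — 6 completed register operations, no legal replay
one such order, op1, op2, op3, op4, op5, op6, breaks at step 5 where op5 read() → 65 is illegal
one such order, op1, op2, op3, op5, op4, op6, breaks at step 6 where op6 read() → 3 is illegal

not linearizable — minimal violating prefix: 12 events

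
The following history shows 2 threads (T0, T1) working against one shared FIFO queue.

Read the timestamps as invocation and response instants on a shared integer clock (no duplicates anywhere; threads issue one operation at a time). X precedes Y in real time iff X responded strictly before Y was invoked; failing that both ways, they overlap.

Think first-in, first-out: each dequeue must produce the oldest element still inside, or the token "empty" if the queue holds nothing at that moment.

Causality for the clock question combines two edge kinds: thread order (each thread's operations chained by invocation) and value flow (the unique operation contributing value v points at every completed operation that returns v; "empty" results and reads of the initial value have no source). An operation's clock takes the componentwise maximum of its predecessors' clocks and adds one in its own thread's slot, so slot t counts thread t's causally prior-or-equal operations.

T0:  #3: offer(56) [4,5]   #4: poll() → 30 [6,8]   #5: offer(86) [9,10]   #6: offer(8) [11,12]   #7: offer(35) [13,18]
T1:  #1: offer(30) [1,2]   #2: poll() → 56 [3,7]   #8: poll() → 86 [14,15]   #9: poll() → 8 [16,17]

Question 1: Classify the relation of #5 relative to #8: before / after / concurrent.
before

#5 spans [9,10], #8 spans [14,15]
resp(#5)=10 < inv(#8)=14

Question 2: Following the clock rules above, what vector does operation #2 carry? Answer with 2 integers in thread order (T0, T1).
(1, 2)

#1 (invocation 1): nothing precedes it; T1's component alone gives (0, 1)
#3 (invocation 4): nothing precedes it; T0's component alone gives (1, 0)
invoked at 3, #2 merges VC(#1)=(0, 1), VC(#3)=(1, 0) and bumps T1's slot → (1, 2)
invoked at 6, #4 merges VC(#1)=(0, 1), VC(#3)=(1, 0) and bumps T0's slot → (2, 1)
invoked at 9, #5 merges VC(#4)=(2, 1) and bumps T0's slot → (3, 1)
invoked at 11, #6 merges VC(#5)=(3, 1) and bumps T0's slot → (4, 1)
invoked at 14, #8 merges VC(#2)=(1, 2), VC(#5)=(3, 1) and bumps T1's slot → (3, 3)
invoked at 13, #7 merges VC(#6)=(4, 1) and bumps T0's slot → (5, 1)
invoked at 16, #9 merges VC(#6)=(4, 1), VC(#8)=(3, 3) and bumps T1's slot → (4, 4)
target: VC(#2) = (1, 2)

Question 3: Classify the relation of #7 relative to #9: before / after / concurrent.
concurrent

#7 spans [13,18], #9 spans [16,17]
the intervals overlap in both directions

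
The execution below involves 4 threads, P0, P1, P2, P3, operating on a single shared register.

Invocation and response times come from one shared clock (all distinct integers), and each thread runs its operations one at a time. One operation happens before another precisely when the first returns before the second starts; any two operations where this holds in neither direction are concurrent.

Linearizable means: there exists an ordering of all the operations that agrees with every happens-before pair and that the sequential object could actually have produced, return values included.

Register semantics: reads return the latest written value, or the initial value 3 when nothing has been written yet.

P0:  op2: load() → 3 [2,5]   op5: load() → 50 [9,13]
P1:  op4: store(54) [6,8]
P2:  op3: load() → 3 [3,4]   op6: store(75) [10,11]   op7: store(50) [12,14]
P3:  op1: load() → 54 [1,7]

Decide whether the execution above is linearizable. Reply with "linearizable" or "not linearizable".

one valid linearization: op2, op3, op4, op1, op6, op7, op5
1. op2 load() → 3, leaving value 3
2. op3 load() → 3, leaving value 3
3. op4 store(54), leaving value 54
4. op1 load() → 54, leaving value 54
5. op6 store(75), leaving value 75
6. op7 store(50), leaving value 50
7. op5 load() → 50, leaving value 50

linearizable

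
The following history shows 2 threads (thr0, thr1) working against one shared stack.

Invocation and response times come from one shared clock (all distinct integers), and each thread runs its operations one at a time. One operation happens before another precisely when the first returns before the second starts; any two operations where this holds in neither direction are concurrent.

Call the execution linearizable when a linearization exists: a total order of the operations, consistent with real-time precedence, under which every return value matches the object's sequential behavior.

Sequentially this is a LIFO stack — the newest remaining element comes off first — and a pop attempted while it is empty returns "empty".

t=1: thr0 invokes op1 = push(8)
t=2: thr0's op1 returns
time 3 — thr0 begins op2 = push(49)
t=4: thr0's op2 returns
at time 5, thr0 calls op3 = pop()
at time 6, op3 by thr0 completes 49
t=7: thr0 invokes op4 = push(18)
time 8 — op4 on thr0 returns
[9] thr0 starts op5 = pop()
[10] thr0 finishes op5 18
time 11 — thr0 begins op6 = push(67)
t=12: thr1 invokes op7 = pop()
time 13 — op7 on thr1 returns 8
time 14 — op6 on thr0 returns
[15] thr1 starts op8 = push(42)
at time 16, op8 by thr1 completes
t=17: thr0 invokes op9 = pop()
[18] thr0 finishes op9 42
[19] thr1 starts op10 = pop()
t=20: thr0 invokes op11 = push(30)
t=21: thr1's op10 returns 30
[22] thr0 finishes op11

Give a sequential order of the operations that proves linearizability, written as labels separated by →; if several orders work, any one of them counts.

1. op1 push(8), leaving stack <8>
2. op2 push(49), leaving stack <8,49>
3. op3 pop() → 49, leaving stack <8>
4. op4 push(18), leaving stack <8,18>
5. op5 pop() → 18, leaving stack <8>
6. op7 pop() → 8, leaving stack <>
7. op6 push(67), leaving stack <67>
8. op8 push(42), leaving stack <67,42>
9. op9 pop() → 42, leaving stack <67>
10. op11 push(30), leaving stack <67,30>
11. op10 pop() → 30, leaving stack <67>

op1 → op2 → op3 → op4 → op5 → op7 → op6 → op8 → op9 → op11 → op10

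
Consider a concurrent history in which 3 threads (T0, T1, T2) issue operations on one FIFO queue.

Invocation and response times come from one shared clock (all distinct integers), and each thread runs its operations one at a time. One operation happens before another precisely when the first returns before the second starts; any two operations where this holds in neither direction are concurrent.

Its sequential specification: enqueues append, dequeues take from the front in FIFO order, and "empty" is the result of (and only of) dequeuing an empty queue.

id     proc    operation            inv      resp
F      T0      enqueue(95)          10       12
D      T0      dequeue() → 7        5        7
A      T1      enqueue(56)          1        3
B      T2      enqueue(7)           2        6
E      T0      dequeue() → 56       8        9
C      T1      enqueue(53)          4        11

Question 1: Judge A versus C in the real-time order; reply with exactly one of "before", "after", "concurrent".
Answer: before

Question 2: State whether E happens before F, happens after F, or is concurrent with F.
Answer: before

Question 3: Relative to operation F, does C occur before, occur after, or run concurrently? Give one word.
Answer: concurrent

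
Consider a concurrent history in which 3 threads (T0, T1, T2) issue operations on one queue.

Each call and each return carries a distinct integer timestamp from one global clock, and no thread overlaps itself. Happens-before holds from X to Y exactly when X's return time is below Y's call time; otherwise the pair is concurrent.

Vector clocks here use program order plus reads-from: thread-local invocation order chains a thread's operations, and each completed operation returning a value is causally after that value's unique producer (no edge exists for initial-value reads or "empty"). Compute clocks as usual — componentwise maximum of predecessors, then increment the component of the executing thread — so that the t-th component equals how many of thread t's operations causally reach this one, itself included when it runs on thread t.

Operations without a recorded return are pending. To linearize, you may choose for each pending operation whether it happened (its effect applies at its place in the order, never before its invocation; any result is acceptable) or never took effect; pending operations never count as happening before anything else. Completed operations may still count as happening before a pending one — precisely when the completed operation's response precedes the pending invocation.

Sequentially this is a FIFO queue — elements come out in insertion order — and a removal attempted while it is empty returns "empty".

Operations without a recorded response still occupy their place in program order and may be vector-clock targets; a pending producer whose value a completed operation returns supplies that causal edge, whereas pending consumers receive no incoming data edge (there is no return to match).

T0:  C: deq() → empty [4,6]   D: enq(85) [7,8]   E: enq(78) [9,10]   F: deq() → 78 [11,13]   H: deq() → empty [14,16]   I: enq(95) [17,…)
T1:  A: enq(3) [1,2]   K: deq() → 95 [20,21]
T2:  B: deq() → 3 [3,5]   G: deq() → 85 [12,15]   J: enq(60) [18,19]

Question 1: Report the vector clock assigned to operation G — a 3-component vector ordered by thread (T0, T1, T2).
Answer: (2, 1, 2)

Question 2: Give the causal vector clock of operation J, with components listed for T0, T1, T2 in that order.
Answer: (2, 1, 3)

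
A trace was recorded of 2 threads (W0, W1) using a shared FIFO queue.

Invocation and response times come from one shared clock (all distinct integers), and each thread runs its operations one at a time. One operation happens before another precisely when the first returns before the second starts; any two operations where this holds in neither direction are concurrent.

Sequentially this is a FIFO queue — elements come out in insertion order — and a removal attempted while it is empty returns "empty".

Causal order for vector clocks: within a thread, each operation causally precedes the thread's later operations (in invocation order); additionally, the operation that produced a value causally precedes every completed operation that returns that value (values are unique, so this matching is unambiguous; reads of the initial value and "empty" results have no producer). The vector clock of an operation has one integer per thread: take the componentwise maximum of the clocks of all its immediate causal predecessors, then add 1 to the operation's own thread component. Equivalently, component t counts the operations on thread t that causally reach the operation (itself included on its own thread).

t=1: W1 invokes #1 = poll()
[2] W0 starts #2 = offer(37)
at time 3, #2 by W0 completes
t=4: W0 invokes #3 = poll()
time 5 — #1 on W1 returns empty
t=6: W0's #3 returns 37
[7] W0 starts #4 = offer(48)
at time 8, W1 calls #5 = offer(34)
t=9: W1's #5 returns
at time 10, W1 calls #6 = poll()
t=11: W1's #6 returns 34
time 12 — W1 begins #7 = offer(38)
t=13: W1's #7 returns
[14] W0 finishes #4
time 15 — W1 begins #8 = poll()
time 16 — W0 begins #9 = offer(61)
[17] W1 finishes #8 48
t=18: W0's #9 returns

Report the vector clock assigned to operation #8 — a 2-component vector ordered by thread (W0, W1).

(3, 5)

no predecessors for #1 (invoked 1): W1 increments from zero → (0, 1)
no predecessors for #2 (invoked 2): W0 increments from zero → (1, 0)
from VC(#1)=(0, 1), #5 (invoked 8) maxes components and bumps W1 → (0, 2)
from VC(#2)=(1, 0), #3 (invoked 4) maxes components and bumps W0 → (2, 0)
from VC(#5)=(0, 2), #6 (invoked 10) maxes components and bumps W1 → (0, 3)
from VC(#3)=(2, 0), #4 (invoked 7) maxes components and bumps W0 → (3, 0)
from VC(#6)=(0, 3), #7 (invoked 12) maxes components and bumps W1 → (0, 4)
from VC(#4)=(3, 0), #9 (invoked 16) maxes components and bumps W0 → (4, 0)
from VC(#4)=(3, 0), VC(#7)=(0, 4), #8 (invoked 15) maxes components and bumps W1 → (3, 5)
target: VC(#8) = (3, 5)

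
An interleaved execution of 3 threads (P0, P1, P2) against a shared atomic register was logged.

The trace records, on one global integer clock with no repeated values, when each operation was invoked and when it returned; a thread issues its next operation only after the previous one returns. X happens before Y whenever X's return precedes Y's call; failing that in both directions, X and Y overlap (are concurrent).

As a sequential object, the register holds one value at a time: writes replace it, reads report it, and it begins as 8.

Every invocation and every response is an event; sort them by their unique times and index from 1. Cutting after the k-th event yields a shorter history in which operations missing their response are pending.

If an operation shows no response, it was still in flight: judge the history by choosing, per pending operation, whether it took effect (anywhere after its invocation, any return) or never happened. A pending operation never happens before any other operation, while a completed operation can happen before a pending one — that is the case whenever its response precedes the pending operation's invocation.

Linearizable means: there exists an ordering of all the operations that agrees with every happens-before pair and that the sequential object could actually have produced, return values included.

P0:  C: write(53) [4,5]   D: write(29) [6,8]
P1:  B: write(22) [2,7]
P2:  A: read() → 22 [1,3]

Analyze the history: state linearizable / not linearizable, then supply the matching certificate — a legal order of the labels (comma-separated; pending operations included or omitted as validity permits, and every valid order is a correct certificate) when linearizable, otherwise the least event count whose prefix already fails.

after step 1 (B write(22)): value 22
after step 2 (A read() → 22): value 22
after step 3 (C write(53)): value 53
after step 4 (D write(29)): value 29

linearizable — witness: B, A, C, D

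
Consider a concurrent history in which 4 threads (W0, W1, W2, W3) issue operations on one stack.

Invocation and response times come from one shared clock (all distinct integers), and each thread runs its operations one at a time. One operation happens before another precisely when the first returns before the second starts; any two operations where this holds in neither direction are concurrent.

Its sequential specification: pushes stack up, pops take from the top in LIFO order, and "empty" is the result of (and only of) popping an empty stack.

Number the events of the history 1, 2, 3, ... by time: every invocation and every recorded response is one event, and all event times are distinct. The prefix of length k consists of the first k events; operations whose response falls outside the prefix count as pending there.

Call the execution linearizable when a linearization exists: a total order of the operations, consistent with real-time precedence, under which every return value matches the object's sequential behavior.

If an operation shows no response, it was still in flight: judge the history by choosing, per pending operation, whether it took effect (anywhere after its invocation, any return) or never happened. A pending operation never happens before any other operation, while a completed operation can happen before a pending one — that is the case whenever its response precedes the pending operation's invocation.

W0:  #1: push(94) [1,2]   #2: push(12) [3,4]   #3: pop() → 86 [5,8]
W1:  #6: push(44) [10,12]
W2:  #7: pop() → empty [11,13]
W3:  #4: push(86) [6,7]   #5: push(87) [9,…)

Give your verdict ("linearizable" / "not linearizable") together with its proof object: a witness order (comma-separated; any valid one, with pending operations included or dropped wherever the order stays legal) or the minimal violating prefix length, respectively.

not linearizable — minimal violating prefix: 13 events

through event 12 a valid linearization exists; event 13 (#7 responding at time 13) ends that
the 6 completed operations admit 4 real-time orders; each fails the stack replay
every completion of the 1 pending operation (#5) was checked; none linearizes
one such order, #1, #2, #3, #4, #6, #7 (pending dropped), breaks at step 3 where #3 pop() → 86 is illegal
one such order, #1, #2, #3, #4, #7, #6 (pending dropped), breaks at step 3 where #3 pop() → 86 is illegal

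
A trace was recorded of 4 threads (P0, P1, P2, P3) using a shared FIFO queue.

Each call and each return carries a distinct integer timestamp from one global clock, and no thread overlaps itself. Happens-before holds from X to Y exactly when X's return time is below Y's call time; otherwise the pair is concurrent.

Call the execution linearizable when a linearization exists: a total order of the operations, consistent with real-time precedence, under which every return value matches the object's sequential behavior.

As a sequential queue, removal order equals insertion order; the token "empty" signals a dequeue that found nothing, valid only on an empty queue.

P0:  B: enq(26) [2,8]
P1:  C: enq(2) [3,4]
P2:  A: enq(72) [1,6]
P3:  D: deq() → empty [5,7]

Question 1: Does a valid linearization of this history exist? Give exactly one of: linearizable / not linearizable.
already the first 7 events (up to D's response at time 7) admit no linearization; the first 6 still do
all 3 real-time-respecting orders fail — 3 completed FIFO queue operations, no legal replay
completion choices over the 1 pending operation (B) were checked; none helps
one such order, A, C, D (pending dropped), breaks at step 3 where D deq() → empty is illegal
one such order, C, A, D (pending dropped), breaks at step 3 where D deq() → empty is illegal

not linearizable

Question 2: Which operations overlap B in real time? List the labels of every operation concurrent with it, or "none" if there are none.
Answer: A, C, D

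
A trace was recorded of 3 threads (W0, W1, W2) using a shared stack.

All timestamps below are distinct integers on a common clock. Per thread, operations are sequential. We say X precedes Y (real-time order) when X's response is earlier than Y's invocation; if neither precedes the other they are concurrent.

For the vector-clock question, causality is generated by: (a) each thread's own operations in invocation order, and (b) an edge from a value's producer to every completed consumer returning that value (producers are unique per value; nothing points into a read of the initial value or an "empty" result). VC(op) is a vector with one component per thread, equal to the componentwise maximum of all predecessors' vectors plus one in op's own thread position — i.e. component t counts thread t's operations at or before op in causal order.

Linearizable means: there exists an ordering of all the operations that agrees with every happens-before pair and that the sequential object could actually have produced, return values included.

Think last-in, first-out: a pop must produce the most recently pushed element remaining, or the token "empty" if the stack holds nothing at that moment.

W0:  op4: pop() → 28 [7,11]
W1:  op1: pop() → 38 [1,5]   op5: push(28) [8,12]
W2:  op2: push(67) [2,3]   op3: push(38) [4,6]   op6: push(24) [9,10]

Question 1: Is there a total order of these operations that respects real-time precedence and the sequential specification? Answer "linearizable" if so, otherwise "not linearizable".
linearizable

witness order: op2, op3, op1, op5, op4, op6
step 1: op2 push(67) — stack <67>
step 2: op3 push(38) — stack <67,38>
step 3: op1 pop() → 38 — stack <67>
step 4: op5 push(28) — stack <67,28>
step 5: op4 pop() → 28 — stack <67>
step 6: op6 push(24) — stack <67,24>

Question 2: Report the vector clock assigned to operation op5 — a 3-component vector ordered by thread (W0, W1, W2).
Answer: (0, 2, 2)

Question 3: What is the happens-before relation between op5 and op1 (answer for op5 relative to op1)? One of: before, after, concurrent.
Answer: after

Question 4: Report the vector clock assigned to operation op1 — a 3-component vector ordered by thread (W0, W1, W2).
Answer: (0, 1, 2)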